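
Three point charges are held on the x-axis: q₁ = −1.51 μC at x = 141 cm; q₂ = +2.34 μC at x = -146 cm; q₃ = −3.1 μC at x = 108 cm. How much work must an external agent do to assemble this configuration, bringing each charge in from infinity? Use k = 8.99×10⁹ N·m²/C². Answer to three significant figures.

The work to assemble the configuration equals its total potential energy, U = Σ kqᵢqⱼ/rᵢⱼ over all pairs.
Pair separations: r₁₂ = 2.87 m, r₁₃ = 0.330 m, r₂₃ = 2.54 m.
U = (-0.0111) + (0.128) + (-0.0257) = 0.0908 J.

0.0908 J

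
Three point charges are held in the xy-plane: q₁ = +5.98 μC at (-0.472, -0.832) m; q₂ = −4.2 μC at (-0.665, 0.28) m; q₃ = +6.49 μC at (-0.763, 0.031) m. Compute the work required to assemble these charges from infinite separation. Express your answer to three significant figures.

-0.733 J

The assembly work is the sum of pairwise potential energies, U = Σ_{i<j} kqᵢqⱼ/rᵢⱼ.
Pair separations: r₁₂ = 1.13 m, r₁₃ = 0.911 m, r₂₃ = 0.268 m.
U = (-0.200) + (0.383) + (-0.916) = -0.733 J.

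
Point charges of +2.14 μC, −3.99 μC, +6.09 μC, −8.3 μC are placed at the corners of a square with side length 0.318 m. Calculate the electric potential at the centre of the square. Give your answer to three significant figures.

Electric potential is a scalar, so the contributions from each charge add algebraically: V = Σ kqᵢ/rᵢ.
The distance from each corner to the centre is a√2/2 = 0.225 m.
V = k[(2.14×10⁻⁶)/(0.225) + (-3.99×10⁻⁶)/(0.225) + (6.09×10⁻⁶)/(0.225) + (-8.30×10⁻⁶)/(0.225)] = -1.62×10⁵ V.

-1.62×10⁵ V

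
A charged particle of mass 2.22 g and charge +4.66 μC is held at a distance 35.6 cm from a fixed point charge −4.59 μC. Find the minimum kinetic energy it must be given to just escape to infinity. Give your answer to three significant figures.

To just escape, total mechanical energy must reach zero at infinity: ½mv²_min + U = 0, so ½mv²_min = −U = |kQq|/r.
|U| = |kQq|/r = (8.99×10⁹ N·m²/C²)(4.59×10⁻⁶)(4.66×10⁻⁶)/(0.356) = 0.540 J.

0.540 J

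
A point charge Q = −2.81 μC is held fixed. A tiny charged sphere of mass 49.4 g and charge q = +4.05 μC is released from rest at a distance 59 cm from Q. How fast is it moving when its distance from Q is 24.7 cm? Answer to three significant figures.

3.12 m/s

Only the electrostatic force acts, so mechanical energy is conserved: ½mv² = U₁ − U₂ = kQq(1/r₁ − 1/r₂).
U₁ − U₂ = (8.99×10⁹ N·m²/C²)(-2.81×10⁻⁶ C)(4.05×10⁻⁶ C)(1/0.590 − 1/0.247) = 0.241 J.
v = √(2·0.241/0.0494) = 3.12 m/s.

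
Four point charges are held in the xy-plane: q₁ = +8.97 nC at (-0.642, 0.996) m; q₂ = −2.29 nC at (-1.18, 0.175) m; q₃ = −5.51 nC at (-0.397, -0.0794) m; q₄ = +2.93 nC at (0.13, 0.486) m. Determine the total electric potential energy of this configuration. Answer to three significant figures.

The work to assemble the configuration equals its total potential energy, U = Σ kqᵢqⱼ/rᵢⱼ over all pairs.
Pair separations: r₁₂ = 0.982 m, r₁₃ = 1.10 m, r₁₄ = 0.925 m, r₂₃ = 0.823 m, r₂₄ = 1.35 m, r₃₄ = 0.773 m.
Summing all 6 pair terms gives U = -4.30×10⁻⁷ J.

-4.30×10⁻⁷ J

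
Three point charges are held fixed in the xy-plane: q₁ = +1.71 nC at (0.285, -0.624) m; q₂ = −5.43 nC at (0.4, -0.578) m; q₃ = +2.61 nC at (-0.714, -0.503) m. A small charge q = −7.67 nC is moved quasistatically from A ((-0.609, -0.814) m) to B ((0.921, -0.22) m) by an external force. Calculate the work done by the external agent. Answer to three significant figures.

6.43×10⁻⁷ J

For quasistatic motion the external work equals the change in potential energy: W_ext = qΔV = q(V_B − V_A).
At A: distances to the source charges are 0.914 m, 1.04 m, 0.328 m; V_A = Σ kqᵢ/rᵢ = 41.2 V.
At B: distances to the source charges are 0.753 m, 0.632 m, 1.66 m; V_B = Σ kqᵢ/rᵢ = -42.7 V.
ΔV = V_B − V_A = -83.9 V.
W_ext = qΔV = (-7.67×10⁻⁹ C)(-83.9 V) = 6.43×10⁻⁷ J.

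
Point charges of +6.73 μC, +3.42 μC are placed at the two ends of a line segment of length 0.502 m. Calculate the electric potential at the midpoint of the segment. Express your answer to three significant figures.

3.64×10⁵ V

Electric potential is a scalar, so the contributions from each charge add algebraically: V = Σ kqᵢ/rᵢ.
Each charge is 0.251 m from the midpoint.
V = k[(6.73×10⁻⁶)/(0.251) + (3.42×10⁻⁶)/(0.251)] = 3.64×10⁵ V.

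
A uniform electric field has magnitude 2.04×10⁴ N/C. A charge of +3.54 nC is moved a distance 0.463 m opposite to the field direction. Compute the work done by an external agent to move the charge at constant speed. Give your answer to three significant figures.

The potential change for a displacement 0.463 m opposite to the field direction is ΔV = +Ed = 9450 V.
W_ext = qΔV = 3.34×10⁻⁵ J.

3.34×10⁻⁵ J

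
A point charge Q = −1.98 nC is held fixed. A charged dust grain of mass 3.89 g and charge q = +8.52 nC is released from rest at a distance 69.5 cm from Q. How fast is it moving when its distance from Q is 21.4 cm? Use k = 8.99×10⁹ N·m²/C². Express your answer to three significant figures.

0.0159 m/s

Only the electrostatic force acts, so mechanical energy is conserved: ½mv² = U₁ − U₂ = kQq(1/r₁ − 1/r₂).
U₁ − U₂ = (8.99×10⁹ N·m²/C²)(-1.98×10⁻⁹ C)(8.52×10⁻⁹ C)(1/0.695 − 1/0.214) = 4.90×10⁻⁷ J.
v = √(2·4.90×10⁻⁷/3.89×10⁻³) = 0.0159 m/s.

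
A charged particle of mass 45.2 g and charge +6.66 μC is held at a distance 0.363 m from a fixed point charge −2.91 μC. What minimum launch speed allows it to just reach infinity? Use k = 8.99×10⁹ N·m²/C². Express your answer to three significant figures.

4.61 m/s

To just escape, total mechanical energy must reach zero at infinity: ½mv²_min + U = 0, so ½mv²_min = −U = |kQq|/r.
|U| = |kQq|/r = (8.99×10⁹ N·m²/C²)(2.91×10⁻⁶)(6.66×10⁻⁶)/(0.363) = 0.480 J.
v_min = √(2|U|/m) = √(2·0.480/0.0452) = 4.61 m/s.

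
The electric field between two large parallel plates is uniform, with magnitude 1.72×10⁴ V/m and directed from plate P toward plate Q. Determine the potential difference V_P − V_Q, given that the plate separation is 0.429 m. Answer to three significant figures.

In a uniform field, potential decreases in the direction of E: ΔV = −E·d for a displacement d parallel to E.
Going from Q to P is a displacement of 0.429 m opposite to the field, so V_P − V_Q = +Ed = 7380 V.

7380 V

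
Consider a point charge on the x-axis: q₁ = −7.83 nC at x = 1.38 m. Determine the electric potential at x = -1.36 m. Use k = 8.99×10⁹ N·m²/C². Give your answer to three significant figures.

-25.7 V

Electric potential is a scalar, so the contributions from each charge add algebraically: V = Σ kqᵢ/rᵢ.
V = k[(-7.83×10⁻⁹)/(2.74)] = -25.7 V.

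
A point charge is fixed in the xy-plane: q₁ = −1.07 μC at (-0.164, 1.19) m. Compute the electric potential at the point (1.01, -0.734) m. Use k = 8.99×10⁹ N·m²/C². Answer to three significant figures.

Electric potential is a scalar, so the contributions from each charge add algebraically: V = Σ kqᵢ/rᵢ.
Distances from the field point to each charge: r₁ = 2.25 m.
V = k[(-1.07×10⁻⁶)/(2.25)] = -4270 V.

-4270 V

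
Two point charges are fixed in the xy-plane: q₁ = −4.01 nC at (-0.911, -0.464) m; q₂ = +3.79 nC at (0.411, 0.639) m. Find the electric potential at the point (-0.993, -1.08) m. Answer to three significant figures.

-42.7 V

Electric potential is a scalar, so the contributions from each charge add algebraically: V = Σ kqᵢ/rᵢ.
Distances from the field point to each charge: r₁ = 0.621 m, r₂ = 2.22 m.
V = k[(-4.01×10⁻⁹)/(0.621) + (3.79×10⁻⁹)/(2.22)] = -42.7 V.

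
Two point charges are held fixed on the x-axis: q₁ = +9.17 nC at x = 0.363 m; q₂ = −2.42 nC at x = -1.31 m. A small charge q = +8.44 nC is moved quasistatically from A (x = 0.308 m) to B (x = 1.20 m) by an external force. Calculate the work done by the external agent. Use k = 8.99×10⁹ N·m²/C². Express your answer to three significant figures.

-1.18×10⁻⁵ J

For quasistatic motion the external work equals the change in potential energy: W_ext = qΔV = q(V_B − V_A).
At A: distances to the source charges are 0.0550 m, 1.62 m; V_A = Σ kqᵢ/rᵢ = 1490 V.
At B: distances to the source charges are 0.837 m, 2.51 m; V_B = Σ kqᵢ/rᵢ = 89.8 V.
ΔV = V_B − V_A = -1400 V.
W_ext = qΔV = (8.44×10⁻⁹ C)(-1400 V) = -1.18×10⁻⁵ J.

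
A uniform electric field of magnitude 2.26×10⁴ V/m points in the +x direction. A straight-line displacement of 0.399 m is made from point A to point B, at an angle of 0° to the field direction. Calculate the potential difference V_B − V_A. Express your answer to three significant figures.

-9020 V

Only the component of displacement along E changes the potential: ΔV = −E·d·cosθ.
ΔV = −(2.26×10⁴ V/m)(0.399 m)cos0° = -9020 V.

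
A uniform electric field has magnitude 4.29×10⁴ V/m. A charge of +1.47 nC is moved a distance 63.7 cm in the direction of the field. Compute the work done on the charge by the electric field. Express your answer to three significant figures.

The potential change for a displacement 63.7 cm in the direction of the field is ΔV = −Ed = -2.73×10⁴ V.
W_field = −qΔV = 4.02×10⁻⁵ J.

4.02×10⁻⁵ J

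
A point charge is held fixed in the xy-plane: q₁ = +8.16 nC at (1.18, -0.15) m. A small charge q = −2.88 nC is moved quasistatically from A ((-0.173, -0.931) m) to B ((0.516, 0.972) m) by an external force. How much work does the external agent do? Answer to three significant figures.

For quasistatic motion the external work equals the change in potential energy: W_ext = qΔV = q(V_B − V_A).
At A: distance to the source charge is 1.56 m; V_A = kq₁/r = 47.0 V.
At B: distance to the source charge is 1.30 m; V_B = kq₁/r = 56.3 V.
ΔV = V_B − V_A = 9.31 V.
W_ext = qΔV = (-2.88×10⁻⁹ C)(9.31 V) = -2.68×10⁻⁸ J.

-2.68×10⁻⁸ J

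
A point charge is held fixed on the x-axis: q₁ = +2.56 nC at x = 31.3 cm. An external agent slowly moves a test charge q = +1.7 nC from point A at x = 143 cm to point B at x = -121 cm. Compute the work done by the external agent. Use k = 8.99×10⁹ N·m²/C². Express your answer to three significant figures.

-9.34×10⁻⁹ J

For quasistatic motion the external work equals the change in potential energy: W_ext = qΔV = q(V_B − V_A).
At A: distance to the source charge is 1.12 m; V_A = kq₁/r = 20.6 V.
At B: distance to the source charge is 1.52 m; V_B = kq₁/r = 15.1 V.
ΔV = V_B − V_A = -5.49 V.
W_ext = qΔV = (1.70×10⁻⁹ C)(-5.49 V) = -9.34×10⁻⁹ J.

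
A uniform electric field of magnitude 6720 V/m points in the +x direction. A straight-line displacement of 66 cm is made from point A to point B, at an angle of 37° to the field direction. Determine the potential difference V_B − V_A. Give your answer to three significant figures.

Only the component of displacement along E changes the potential: ΔV = −E·d·cosθ.
ΔV = −(6720 V/m)(0.660 m)cos37° = -3540 V.

-3540 V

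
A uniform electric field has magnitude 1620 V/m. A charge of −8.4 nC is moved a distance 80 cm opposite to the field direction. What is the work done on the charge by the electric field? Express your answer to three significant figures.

1.09×10⁻⁵ J

The potential change for a displacement 80 cm opposite to the field direction is ΔV = +Ed = 1300 V.
W_field = −qΔV = 1.09×10⁻⁵ J.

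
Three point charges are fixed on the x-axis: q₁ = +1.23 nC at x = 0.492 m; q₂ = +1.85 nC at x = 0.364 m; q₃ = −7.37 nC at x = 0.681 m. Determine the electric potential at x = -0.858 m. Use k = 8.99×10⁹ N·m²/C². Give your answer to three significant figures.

Electric potential is a scalar, so the contributions from each charge add algebraically: V = Σ kqᵢ/rᵢ.
Distances from the field point to each charge: r₁ = 1.35 m, r₂ = 1.22 m, r₃ = 1.54 m.
V = k[(1.23×10⁻⁹)/(1.35) + (1.85×10⁻⁹)/(1.22) + (-7.37×10⁻⁹)/(1.54)] = -21.3 V.

-21.3 V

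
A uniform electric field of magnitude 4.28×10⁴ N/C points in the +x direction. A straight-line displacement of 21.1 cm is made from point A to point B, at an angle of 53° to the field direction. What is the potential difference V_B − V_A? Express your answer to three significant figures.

Only the component of displacement along E changes the potential: ΔV = −E·d·cosθ.
ΔV = −(4.28×10⁴ V/m)(0.211 m)cos53° = -5430 V.

-5430 V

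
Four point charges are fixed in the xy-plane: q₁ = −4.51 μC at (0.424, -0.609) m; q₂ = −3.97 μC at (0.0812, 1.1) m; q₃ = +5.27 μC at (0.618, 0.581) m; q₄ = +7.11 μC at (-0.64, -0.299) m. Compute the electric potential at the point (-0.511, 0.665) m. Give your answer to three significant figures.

Electric potential is a scalar, so the contributions from each charge add algebraically: V = Σ kqᵢ/rᵢ.
Distances from the field point to each charge: r₁ = 1.58 m, r₂ = 0.735 m, r₃ = 1.13 m, r₄ = 0.973 m.
V = k[(-4.51×10⁻⁶)/(1.58) + (-3.97×10⁻⁶)/(0.735) + (5.27×10⁻⁶)/(1.13) + (7.11×10⁻⁶)/(0.973)] = 3.33×10⁴ V.

3.33×10⁴ V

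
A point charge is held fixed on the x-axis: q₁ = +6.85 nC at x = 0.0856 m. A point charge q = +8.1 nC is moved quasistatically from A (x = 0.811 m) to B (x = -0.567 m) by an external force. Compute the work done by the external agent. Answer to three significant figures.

7.67×10⁻⁸ J

For quasistatic motion the external work equals the change in potential energy: W_ext = qΔV = q(V_B − V_A).
At A: distance to the source charge is 0.725 m; V_A = kq₁/r = 84.9 V.
At B: distance to the source charge is 0.653 m; V_B = kq₁/r = 94.4 V.
ΔV = V_B − V_A = 9.47 V.
W_ext = qΔV = (8.10×10⁻⁹ C)(9.47 V) = 7.67×10⁻⁸ J.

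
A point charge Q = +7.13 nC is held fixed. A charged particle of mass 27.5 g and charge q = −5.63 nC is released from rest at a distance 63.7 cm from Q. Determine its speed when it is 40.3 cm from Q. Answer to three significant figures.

4.89×10⁻³ m/s

Only the electrostatic force acts, so mechanical energy is conserved: ½mv² = U₁ − U₂ = kQq(1/r₁ − 1/r₂).
U₁ − U₂ = (8.99×10⁹ N·m²/C²)(7.13×10⁻⁹ C)(-5.63×10⁻⁹ C)(1/0.637 − 1/0.403) = 3.29×10⁻⁷ J.
v = √(2·3.29×10⁻⁷/0.0275) = 4.89×10⁻³ m/s.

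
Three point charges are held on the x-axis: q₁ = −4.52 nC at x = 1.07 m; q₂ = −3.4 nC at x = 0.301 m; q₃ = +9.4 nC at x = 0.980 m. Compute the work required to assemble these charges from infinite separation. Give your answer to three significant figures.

The work to assemble the configuration equals its total potential energy, U = Σ kqᵢqⱼ/rᵢⱼ over all pairs.
Pair separations: r₁₂ = 0.769 m, r₁₃ = 0.0900 m, r₂₃ = 0.679 m.
U = (1.80×10⁻⁷) + (-4.24×10⁻⁶) + (-4.23×10⁻⁷) = -4.49×10⁻⁶ J.

-4.49×10⁻⁶ J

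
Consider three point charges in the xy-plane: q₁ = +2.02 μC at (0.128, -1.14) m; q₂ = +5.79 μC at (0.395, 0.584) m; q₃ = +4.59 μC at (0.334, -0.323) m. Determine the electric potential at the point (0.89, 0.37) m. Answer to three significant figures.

The total potential is the scalar sum of each charge's contribution, V = Σ kqᵢ/rᵢ.
Distances from the field point to each charge: r₁ = 1.69 m, r₂ = 0.539 m, r₃ = 0.888 m.
V = k[(2.02×10⁻⁶)/(1.69) + (5.79×10⁻⁶)/(0.539) + (4.59×10⁻⁶)/(0.888)] = 1.54×10⁵ V.

1.54×10⁵ V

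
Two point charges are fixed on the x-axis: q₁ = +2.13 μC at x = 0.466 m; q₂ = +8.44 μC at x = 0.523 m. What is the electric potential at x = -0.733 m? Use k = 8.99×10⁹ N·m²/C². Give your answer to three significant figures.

7.64×10⁴ V

Electric potential is a scalar, so the contributions from each charge add algebraically: V = Σ kqᵢ/rᵢ.
Distances from the field point to each charge: r₁ = 1.20 m, r₂ = 1.26 m.
V = k[(2.13×10⁻⁶)/(1.20) + (8.44×10⁻⁶)/(1.26)] = 7.64×10⁴ V.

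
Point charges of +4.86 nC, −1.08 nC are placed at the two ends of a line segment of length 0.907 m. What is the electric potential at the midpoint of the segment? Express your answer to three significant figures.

Electric potential is a scalar, so the contributions from each charge add algebraically: V = Σ kqᵢ/rᵢ.
Each charge is 0.454 m from the midpoint.
V = k[(4.86×10⁻⁹)/(0.454) + (-1.08×10⁻⁹)/(0.454)] = 74.9 V.

74.9 V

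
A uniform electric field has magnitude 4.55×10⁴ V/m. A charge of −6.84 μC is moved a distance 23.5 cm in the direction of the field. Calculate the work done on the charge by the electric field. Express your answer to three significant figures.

-0.0731 J

The potential change for a displacement 23.5 cm in the direction of the field is ΔV = −Ed = -1.07×10⁴ V.
W_field = −qΔV = -0.0731 J.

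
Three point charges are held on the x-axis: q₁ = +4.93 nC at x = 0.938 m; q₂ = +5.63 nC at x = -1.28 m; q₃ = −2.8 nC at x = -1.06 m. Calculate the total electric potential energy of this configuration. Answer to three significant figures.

The assembly work is the sum of pairwise potential energies, U = Σ_{i<j} kqᵢqⱼ/rᵢⱼ.
Pair separations: r₁₂ = 2.22 m, r₁₃ = 2.00 m, r₂₃ = 0.220 m.
U = (1.13×10⁻⁷) + (-6.21×10⁻⁸) + (-6.44×10⁻⁷) = -5.94×10⁻⁷ J.

-5.94×10⁻⁷ J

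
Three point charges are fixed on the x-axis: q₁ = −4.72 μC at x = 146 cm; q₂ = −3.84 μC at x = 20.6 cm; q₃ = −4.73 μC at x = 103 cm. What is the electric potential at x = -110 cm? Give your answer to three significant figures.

-6.30×10⁴ V

Electric potential is a scalar, so the contributions from each charge add algebraically: V = Σ kqᵢ/rᵢ.
Distances from the field point to each charge: r₁ = 2.56 m, r₂ = 1.31 m, r₃ = 2.13 m.
V = k[(-4.72×10⁻⁶)/(2.56) + (-3.84×10⁻⁶)/(1.31) + (-4.73×10⁻⁶)/(2.13)] = -6.30×10⁴ V.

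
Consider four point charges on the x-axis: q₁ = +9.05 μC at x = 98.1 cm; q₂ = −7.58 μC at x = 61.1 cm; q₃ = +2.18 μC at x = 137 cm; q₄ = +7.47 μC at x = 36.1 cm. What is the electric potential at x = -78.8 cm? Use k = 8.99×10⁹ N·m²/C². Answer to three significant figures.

6.48×10⁴ V

Electric potential is a scalar, so the contributions from each charge add algebraically: V = Σ kqᵢ/rᵢ.
Distances from the field point to each charge: r₁ = 1.77 m, r₂ = 1.40 m, r₃ = 2.16 m, r₄ = 1.15 m.
V = k[(9.05×10⁻⁶)/(1.77) + (-7.58×10⁻⁶)/(1.40) + (2.18×10⁻⁶)/(2.16) + (7.47×10⁻⁶)/(1.15)] = 6.48×10⁴ V.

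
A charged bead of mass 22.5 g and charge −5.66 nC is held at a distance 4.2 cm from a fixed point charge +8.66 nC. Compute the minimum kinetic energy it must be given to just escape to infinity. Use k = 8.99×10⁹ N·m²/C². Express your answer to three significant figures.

To just escape, total mechanical energy must reach zero at infinity: ½mv²_min + U = 0, so ½mv²_min = −U = |kQq|/r.
|U| = |kQq|/r = (8.99×10⁹ N·m²/C²)(8.66×10⁻⁹)(5.66×10⁻⁹)/(0.0420) = 1.05×10⁻⁵ J.

1.05×10⁻⁵ J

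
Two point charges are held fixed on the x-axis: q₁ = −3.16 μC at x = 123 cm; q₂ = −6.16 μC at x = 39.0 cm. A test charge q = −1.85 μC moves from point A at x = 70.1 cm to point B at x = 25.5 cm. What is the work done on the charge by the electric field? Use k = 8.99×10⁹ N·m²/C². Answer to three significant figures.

-0.384 J

The work done by the electric force is W_field = −ΔU = −q(V_B − V_A) = q(V_A − V_B).
At A: distances to the source charges are 0.529 m, 0.311 m; V_A = Σ kqᵢ/rᵢ = -2.32×10⁵ V.
At B: distances to the source charges are 0.975 m, 0.135 m; V_B = Σ kqᵢ/rᵢ = -4.39×10⁵ V.
ΔV = V_B − V_A = -2.08×10⁵ V.
W_field = −qΔV = −(-1.85×10⁻⁶ C)(-2.08×10⁵ V) = -0.384 J.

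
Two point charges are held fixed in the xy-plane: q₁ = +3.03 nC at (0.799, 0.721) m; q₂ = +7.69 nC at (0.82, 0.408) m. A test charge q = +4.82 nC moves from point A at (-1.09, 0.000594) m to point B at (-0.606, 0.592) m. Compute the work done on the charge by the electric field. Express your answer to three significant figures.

-8.92×10⁻⁸ J

The work done by the electric force is W_field = −ΔU = −q(V_B − V_A) = q(V_A − V_B).
At A: distances to the source charges are 2.02 m, 1.95 m; V_A = Σ kqᵢ/rᵢ = 48.9 V.
At B: distances to the source charges are 1.41 m, 1.44 m; V_B = Σ kqᵢ/rᵢ = 67.4 V.
ΔV = V_B − V_A = 18.5 V.
W_field = −qΔV = −(4.82×10⁻⁹ C)(18.5 V) = -8.92×10⁻⁸ J.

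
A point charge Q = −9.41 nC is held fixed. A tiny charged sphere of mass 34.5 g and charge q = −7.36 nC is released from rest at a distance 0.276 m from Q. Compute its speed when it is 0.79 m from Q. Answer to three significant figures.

Only the electrostatic force acts, so mechanical energy is conserved: ½mv² = U₁ − U₂ = kQq(1/r₁ − 1/r₂).
U₁ − U₂ = (8.99×10⁹ N·m²/C²)(-9.41×10⁻⁹ C)(-7.36×10⁻⁹ C)(1/0.276 − 1/0.790) = 1.47×10⁻⁶ J.
v = √(2·1.47×10⁻⁶/0.0345) = 9.22×10⁻³ m/s.

9.22×10⁻³ m/s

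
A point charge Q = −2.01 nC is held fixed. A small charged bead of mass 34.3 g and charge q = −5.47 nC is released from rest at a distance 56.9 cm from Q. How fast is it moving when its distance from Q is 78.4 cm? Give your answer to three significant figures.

1.67×10⁻³ m/s

Only the electrostatic force acts, so mechanical energy is conserved: ½mv² = U₁ − U₂ = kQq(1/r₁ − 1/r₂).
U₁ − U₂ = (8.99×10⁹ N·m²/C²)(-2.01×10⁻⁹ C)(-5.47×10⁻⁹ C)(1/0.569 − 1/0.784) = 4.76×10⁻⁸ J.
v = √(2·4.76×10⁻⁸/0.0343) = 1.67×10⁻³ m/s.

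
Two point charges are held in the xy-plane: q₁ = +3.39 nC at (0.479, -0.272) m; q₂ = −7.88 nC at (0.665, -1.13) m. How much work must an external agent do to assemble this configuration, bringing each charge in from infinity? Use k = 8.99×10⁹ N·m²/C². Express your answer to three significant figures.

The assembly work is the sum of pairwise potential energies, U = Σ_{i<j} kqᵢqⱼ/rᵢⱼ.
Pair separations: r₁₂ = 0.878 m.
U = (-2.74×10⁻⁷) = -2.74×10⁻⁷ J.

-2.74×10⁻⁷ J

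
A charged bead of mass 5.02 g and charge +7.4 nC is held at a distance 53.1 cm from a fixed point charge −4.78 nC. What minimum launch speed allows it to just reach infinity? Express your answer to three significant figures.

To just escape, total mechanical energy must reach zero at infinity: ½mv²_min + U = 0, so ½mv²_min = −U = |kQq|/r.
|U| = |kQq|/r = (8.99×10⁹ N·m²/C²)(4.78×10⁻⁹)(7.40×10⁻⁹)/(0.531) = 5.99×10⁻⁷ J.
v_min = √(2|U|/m) = √(2·5.99×10⁻⁷/5.02×10⁻³) = 0.0154 m/s.

0.0154 m/s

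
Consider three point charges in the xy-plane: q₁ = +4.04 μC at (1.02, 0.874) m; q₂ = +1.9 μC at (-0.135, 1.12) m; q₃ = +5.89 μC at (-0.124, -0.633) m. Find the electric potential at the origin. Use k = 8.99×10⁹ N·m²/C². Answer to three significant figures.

1.24×10⁵ V

The total potential is the scalar sum of each charge's contribution, V = Σ kqᵢ/rᵢ.
Distances from the field point to each charge: r₁ = 1.34 m, r₂ = 1.13 m, r₃ = 0.645 m.
V = k[(4.04×10⁻⁶)/(1.34) + (1.90×10⁻⁶)/(1.13) + (5.89×10⁻⁶)/(0.645)] = 1.24×10⁵ V.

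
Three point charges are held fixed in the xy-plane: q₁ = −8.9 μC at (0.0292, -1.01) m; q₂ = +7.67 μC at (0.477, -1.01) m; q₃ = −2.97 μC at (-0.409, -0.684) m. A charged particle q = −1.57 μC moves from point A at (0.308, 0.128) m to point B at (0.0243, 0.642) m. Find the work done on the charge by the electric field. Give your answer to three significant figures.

The work done by the electric force is W_field = −ΔU = −q(V_B − V_A) = q(V_A − V_B).
At A: distances to the source charges are 1.17 m, 1.15 m, 1.08 m; V_A = Σ kqᵢ/rᵢ = -3.30×10⁴ V.
At B: distances to the source charges are 1.65 m, 1.71 m, 1.39 m; V_B = Σ kqᵢ/rᵢ = -2.73×10⁴ V.
ΔV = V_B − V_A = 5690 V.
W_field = −qΔV = −(-1.57×10⁻⁶ C)(5690 V) = 8.93×10⁻³ J.

8.93×10⁻³ J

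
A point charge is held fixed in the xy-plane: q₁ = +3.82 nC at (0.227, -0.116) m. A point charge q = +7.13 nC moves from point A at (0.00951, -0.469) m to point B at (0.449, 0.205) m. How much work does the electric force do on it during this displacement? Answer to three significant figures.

The work done by the electric force is W_field = −ΔU = −q(V_B − V_A) = q(V_A − V_B).
At A: distance to the source charge is 0.415 m; V_A = kq₁/r = 82.8 V.
At B: distance to the source charge is 0.390 m; V_B = kq₁/r = 88.0 V.
ΔV = V_B − V_A = 5.16 V.
W_field = −qΔV = −(7.13×10⁻⁹ C)(5.16 V) = -3.68×10⁻⁸ J.

-3.68×10⁻⁸ J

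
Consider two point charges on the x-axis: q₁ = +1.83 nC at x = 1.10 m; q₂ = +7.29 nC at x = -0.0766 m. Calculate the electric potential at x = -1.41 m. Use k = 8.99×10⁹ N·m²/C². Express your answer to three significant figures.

55.7 V

Electric potential is a scalar, so the contributions from each charge add algebraically: V = Σ kqᵢ/rᵢ.
Distances from the field point to each charge: r₁ = 2.51 m, r₂ = 1.33 m.
V = k[(1.83×10⁻⁹)/(2.51) + (7.29×10⁻⁹)/(1.33)] = 55.7 V.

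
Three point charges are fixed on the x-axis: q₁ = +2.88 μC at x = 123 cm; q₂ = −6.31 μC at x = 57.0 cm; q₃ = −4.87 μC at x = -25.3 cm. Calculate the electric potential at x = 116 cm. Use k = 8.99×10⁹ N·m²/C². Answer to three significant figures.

2.43×10⁵ V

The total potential is the scalar sum of each charge's contribution, V = Σ kqᵢ/rᵢ.
Distances from the field point to each charge: r₁ = 0.0700 m, r₂ = 0.590 m, r₃ = 1.41 m.
V = k[(2.88×10⁻⁶)/(0.0700) + (-6.31×10⁻⁶)/(0.590) + (-4.87×10⁻⁶)/(1.41)] = 2.43×10⁵ V.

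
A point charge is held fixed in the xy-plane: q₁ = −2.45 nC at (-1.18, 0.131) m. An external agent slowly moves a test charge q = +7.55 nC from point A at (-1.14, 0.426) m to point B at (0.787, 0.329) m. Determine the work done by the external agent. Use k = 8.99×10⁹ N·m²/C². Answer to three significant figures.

4.74×10⁻⁷ J

For quasistatic motion the external work equals the change in potential energy: W_ext = qΔV = q(V_B − V_A).
At A: distance to the source charge is 0.298 m; V_A = kq₁/r = -74.0 V.
At B: distance to the source charge is 1.98 m; V_B = kq₁/r = -11.1 V.
ΔV = V_B − V_A = 62.8 V.
W_ext = qΔV = (7.55×10⁻⁹ C)(62.8 V) = 4.74×10⁻⁷ J.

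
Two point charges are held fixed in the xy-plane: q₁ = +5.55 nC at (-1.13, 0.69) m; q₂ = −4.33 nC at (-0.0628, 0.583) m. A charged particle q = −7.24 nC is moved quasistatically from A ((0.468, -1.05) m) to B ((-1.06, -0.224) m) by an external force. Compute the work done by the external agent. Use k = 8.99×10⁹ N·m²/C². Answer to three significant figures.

For quasistatic motion the external work equals the change in potential energy: W_ext = qΔV = q(V_B − V_A).
At A: distances to the source charges are 2.36 m, 1.72 m; V_A = Σ kqᵢ/rᵢ = -1.55 V.
At B: distances to the source charges are 0.917 m, 1.28 m; V_B = Σ kqᵢ/rᵢ = 24.1 V.
ΔV = V_B − V_A = 25.6 V.
W_ext = qΔV = (-7.24×10⁻⁹ C)(25.6 V) = -1.86×10⁻⁷ J.

-1.86×10⁻⁷ J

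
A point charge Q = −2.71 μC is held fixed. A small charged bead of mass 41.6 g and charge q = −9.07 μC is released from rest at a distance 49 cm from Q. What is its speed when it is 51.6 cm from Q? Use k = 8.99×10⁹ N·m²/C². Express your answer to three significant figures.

1.05 m/s

Only the electrostatic force acts, so mechanical energy is conserved: ½mv² = U₁ − U₂ = kQq(1/r₁ − 1/r₂).
U₁ − U₂ = (8.99×10⁹ N·m²/C²)(-2.71×10⁻⁶ C)(-9.07×10⁻⁶ C)(1/0.490 − 1/0.516) = 0.0227 J.
v = √(2·0.0227/0.0416) = 1.05 m/s.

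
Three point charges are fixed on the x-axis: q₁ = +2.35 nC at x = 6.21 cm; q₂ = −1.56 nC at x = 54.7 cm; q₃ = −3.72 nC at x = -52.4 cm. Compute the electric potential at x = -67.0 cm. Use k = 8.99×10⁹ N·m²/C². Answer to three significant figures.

The total potential is the scalar sum of each charge's contribution, V = Σ kqᵢ/rᵢ.
Distances from the field point to each charge: r₁ = 0.732 m, r₂ = 1.22 m, r₃ = 0.146 m.
V = k[(2.35×10⁻⁹)/(0.732) + (-1.56×10⁻⁹)/(1.22) + (-3.72×10⁻⁹)/(0.146)] = -212 V.

-212 V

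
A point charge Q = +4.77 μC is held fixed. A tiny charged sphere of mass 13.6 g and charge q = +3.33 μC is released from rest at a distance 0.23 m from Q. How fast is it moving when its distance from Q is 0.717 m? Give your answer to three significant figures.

7.87 m/s

Only the electrostatic force acts, so mechanical energy is conserved: ½mv² = U₁ − U₂ = kQq(1/r₁ − 1/r₂).
U₁ − U₂ = (8.99×10⁹ N·m²/C²)(4.77×10⁻⁶ C)(3.33×10⁻⁶ C)(1/0.230 − 1/0.717) = 0.422 J.
v = √(2·0.422/0.0136) = 7.87 m/s.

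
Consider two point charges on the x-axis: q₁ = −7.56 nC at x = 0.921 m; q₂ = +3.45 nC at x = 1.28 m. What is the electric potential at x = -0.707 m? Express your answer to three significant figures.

Electric potential is a scalar, so the contributions from each charge add algebraically: V = Σ kqᵢ/rᵢ.
Distances from the field point to each charge: r₁ = 1.63 m, r₂ = 1.99 m.
V = k[(-7.56×10⁻⁹)/(1.63) + (3.45×10⁻⁹)/(1.99)] = -26.1 V.

-26.1 V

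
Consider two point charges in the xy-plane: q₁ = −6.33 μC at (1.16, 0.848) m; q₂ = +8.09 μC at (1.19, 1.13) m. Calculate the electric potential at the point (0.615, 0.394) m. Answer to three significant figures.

Electric potential is a scalar, so the contributions from each charge add algebraically: V = Σ kqᵢ/rᵢ.
Distances from the field point to each charge: r₁ = 0.709 m, r₂ = 0.934 m.
V = k[(-6.33×10⁻⁶)/(0.709) + (8.09×10⁻⁶)/(0.934)] = -2360 V.

-2360 V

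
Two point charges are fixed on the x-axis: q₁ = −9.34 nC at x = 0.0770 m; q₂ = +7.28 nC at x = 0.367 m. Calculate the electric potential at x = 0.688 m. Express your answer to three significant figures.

Electric potential is a scalar, so the contributions from each charge add algebraically: V = Σ kqᵢ/rᵢ.
Distances from the field point to each charge: r₁ = 0.611 m, r₂ = 0.321 m.
V = k[(-9.34×10⁻⁹)/(0.611) + (7.28×10⁻⁹)/(0.321)] = 66.5 V.

66.5 V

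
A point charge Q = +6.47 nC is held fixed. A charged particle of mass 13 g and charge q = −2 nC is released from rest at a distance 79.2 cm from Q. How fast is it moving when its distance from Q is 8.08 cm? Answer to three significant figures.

0.0141 m/s

Only the electrostatic force acts, so mechanical energy is conserved: ½mv² = U₁ − U₂ = kQq(1/r₁ − 1/r₂).
U₁ − U₂ = (8.99×10⁹ N·m²/C²)(6.47×10⁻⁹ C)(-2.00×10⁻⁹ C)(1/0.792 − 1/0.0808) = 1.29×10⁻⁶ J.
v = √(2·1.29×10⁻⁶/0.0130) = 0.0141 m/s.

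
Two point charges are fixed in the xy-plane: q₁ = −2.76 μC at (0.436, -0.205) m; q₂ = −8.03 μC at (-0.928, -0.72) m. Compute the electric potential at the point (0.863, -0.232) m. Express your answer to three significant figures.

-9.69×10⁴ V

Electric potential is a scalar, so the contributions from each charge add algebraically: V = Σ kqᵢ/rᵢ.
Distances from the field point to each charge: r₁ = 0.428 m, r₂ = 1.86 m.
V = k[(-2.76×10⁻⁶)/(0.428) + (-8.03×10⁻⁶)/(1.86)] = -9.69×10⁴ V.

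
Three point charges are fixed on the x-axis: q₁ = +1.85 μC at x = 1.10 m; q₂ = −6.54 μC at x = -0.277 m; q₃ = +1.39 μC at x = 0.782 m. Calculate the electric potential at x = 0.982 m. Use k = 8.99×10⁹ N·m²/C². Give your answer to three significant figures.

1.57×10⁵ V

Electric potential is a scalar, so the contributions from each charge add algebraically: V = Σ kqᵢ/rᵢ.
Distances from the field point to each charge: r₁ = 0.118 m, r₂ = 1.26 m, r₃ = 0.200 m.
V = k[(1.85×10⁻⁶)/(0.118) + (-6.54×10⁻⁶)/(1.26) + (1.39×10⁻⁶)/(0.200)] = 1.57×10⁵ V.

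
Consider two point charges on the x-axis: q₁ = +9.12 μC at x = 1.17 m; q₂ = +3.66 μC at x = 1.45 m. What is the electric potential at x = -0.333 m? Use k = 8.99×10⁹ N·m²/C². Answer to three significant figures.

The total potential is the scalar sum of each charge's contribution, V = Σ kqᵢ/rᵢ.
Distances from the field point to each charge: r₁ = 1.50 m, r₂ = 1.78 m.
V = k[(9.12×10⁻⁶)/(1.50) + (3.66×10⁻⁶)/(1.78)] = 7.30×10⁴ V.

7.30×10⁴ V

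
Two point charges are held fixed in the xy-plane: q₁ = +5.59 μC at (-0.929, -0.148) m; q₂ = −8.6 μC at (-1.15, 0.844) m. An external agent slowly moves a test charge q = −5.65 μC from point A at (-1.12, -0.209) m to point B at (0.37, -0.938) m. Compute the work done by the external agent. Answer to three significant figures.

1.00 J

For quasistatic motion the external work equals the change in potential energy: W_ext = qΔV = q(V_B − V_A).
At A: distances to the source charges are 0.201 m, 1.05 m; V_A = Σ kqᵢ/rᵢ = 1.77×10⁵ V.
At B: distances to the source charges are 1.52 m, 2.34 m; V_B = Σ kqᵢ/rᵢ = 45.0 V.
ΔV = V_B − V_A = -1.77×10⁵ V.
W_ext = qΔV = (-5.65×10⁻⁶ C)(-1.77×10⁵ V) = 1.00 J.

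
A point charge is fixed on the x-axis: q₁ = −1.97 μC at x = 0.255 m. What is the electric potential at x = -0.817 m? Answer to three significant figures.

-1.65×10⁴ V

The total potential is the scalar sum of each charge's contribution, V = Σ kqᵢ/rᵢ.
V = k[(-1.97×10⁻⁶)/(1.07)] = -1.65×10⁴ V.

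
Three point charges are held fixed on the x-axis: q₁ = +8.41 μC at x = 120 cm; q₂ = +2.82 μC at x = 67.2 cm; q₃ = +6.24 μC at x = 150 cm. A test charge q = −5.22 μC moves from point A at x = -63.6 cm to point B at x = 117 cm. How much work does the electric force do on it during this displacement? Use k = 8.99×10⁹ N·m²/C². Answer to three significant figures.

The work done by the electric force is W_field = −ΔU = −q(V_B − V_A) = q(V_A − V_B).
At A: distances to the source charges are 1.84 m, 1.31 m, 2.14 m; V_A = Σ kqᵢ/rᵢ = 8.68×10⁴ V.
At B: distances to the source charges are 0.0300 m, 0.498 m, 0.330 m; V_B = Σ kqᵢ/rᵢ = 2.74×10⁶ V.
ΔV = V_B − V_A = 2.65×10⁶ V.
W_field = −qΔV = −(-5.22×10⁻⁶ C)(2.65×10⁶ V) = 13.9 J.

13.9 J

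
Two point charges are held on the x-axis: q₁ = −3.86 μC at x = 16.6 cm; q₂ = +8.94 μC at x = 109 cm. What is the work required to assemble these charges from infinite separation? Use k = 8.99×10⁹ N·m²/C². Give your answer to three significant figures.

The work to assemble the configuration equals its total potential energy, U = Σ kqᵢqⱼ/rᵢⱼ over all pairs.
Pair separations: r₁₂ = 0.924 m.
U = (-0.336) = -0.336 J.

-0.336 J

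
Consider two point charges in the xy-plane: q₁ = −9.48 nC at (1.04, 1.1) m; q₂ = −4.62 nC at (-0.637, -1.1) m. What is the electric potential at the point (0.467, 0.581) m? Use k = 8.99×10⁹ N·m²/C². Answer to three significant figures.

Electric potential is a scalar, so the contributions from each charge add algebraically: V = Σ kqᵢ/rᵢ.
Distances from the field point to each charge: r₁ = 0.773 m, r₂ = 2.01 m.
V = k[(-9.48×10⁻⁹)/(0.773) + (-4.62×10⁻⁹)/(2.01)] = -131 V.

-131 V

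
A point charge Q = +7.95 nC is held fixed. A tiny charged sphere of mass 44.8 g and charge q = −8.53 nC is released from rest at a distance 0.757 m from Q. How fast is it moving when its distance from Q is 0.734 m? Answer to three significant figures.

1.06×10⁻³ m/s

Only the electrostatic force acts, so mechanical energy is conserved: ½mv² = U₁ − U₂ = kQq(1/r₁ − 1/r₂).
U₁ − U₂ = (8.99×10⁹ N·m²/C²)(7.95×10⁻⁹ C)(-8.53×10⁻⁹ C)(1/0.757 − 1/0.734) = 2.52×10⁻⁸ J.
v = √(2·2.52×10⁻⁸/0.0448) = 1.06×10⁻³ m/s.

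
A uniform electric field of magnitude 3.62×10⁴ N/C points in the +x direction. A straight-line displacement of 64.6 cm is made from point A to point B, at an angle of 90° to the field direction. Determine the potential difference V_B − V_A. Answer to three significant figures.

Only the component of displacement along E changes the potential: ΔV = −E·d·cosθ.
ΔV = −(3.62×10⁴ V/m)(0.646 m)cos90° = 0 V.

0 V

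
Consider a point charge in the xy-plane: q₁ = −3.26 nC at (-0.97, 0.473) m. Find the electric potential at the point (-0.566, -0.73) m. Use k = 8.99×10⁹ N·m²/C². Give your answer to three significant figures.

The total potential is the scalar sum of each charge's contribution, V = Σ kqᵢ/rᵢ.
Distances from the field point to each charge: r₁ = 1.27 m.
V = k[(-3.26×10⁻⁹)/(1.27)] = -23.1 V.

-23.1 V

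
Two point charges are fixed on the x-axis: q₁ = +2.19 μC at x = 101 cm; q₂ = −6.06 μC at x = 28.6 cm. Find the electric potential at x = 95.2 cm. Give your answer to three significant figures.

2.58×10⁵ V

Electric potential is a scalar, so the contributions from each charge add algebraically: V = Σ kqᵢ/rᵢ.
Distances from the field point to each charge: r₁ = 0.0580 m, r₂ = 0.666 m.
V = k[(2.19×10⁻⁶)/(0.0580) + (-6.06×10⁻⁶)/(0.666)] = 2.58×10⁵ V.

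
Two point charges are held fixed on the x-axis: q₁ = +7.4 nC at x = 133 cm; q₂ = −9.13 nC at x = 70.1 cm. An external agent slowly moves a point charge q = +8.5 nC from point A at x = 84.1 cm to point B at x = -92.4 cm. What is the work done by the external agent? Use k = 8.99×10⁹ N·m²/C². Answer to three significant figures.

3.65×10⁻⁶ J

For quasistatic motion the external work equals the change in potential energy: W_ext = qΔV = q(V_B − V_A).
At A: distances to the source charges are 0.489 m, 0.140 m; V_A = Σ kqᵢ/rᵢ = -450 V.
At B: distances to the source charges are 2.25 m, 1.62 m; V_B = Σ kqᵢ/rᵢ = -21.0 V.
ΔV = V_B − V_A = 429 V.
W_ext = qΔV = (8.50×10⁻⁹ C)(429 V) = 3.65×10⁻⁶ J.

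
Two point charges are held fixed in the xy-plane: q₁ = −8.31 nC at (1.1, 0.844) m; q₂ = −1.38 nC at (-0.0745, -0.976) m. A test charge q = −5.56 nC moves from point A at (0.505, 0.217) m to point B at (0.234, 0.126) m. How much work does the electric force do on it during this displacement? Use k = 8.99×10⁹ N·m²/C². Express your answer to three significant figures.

The work done by the electric force is W_field = −ΔU = −q(V_B − V_A) = q(V_A − V_B).
At A: distances to the source charges are 0.864 m, 1.33 m; V_A = Σ kqᵢ/rᵢ = -95.8 V.
At B: distances to the source charges are 1.12 m, 1.14 m; V_B = Σ kqᵢ/rᵢ = -77.3 V.
ΔV = V_B − V_A = 18.5 V.
W_field = −qΔV = −(-5.56×10⁻⁹ C)(18.5 V) = 1.03×10⁻⁷ J.

1.03×10⁻⁷ J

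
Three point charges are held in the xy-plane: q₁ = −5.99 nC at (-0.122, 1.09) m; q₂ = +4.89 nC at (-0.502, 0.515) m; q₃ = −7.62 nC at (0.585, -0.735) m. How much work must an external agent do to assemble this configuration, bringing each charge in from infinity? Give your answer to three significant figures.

-3.75×10⁻⁷ J

The work to assemble the configuration equals its total potential energy, U = Σ kqᵢqⱼ/rᵢⱼ over all pairs.
Pair separations: r₁₂ = 0.689 m, r₁₃ = 1.96 m, r₂₃ = 1.66 m.
U = (-3.82×10⁻⁷) + (2.10×10⁻⁷) + (-2.02×10⁻⁷) = -3.75×10⁻⁷ J.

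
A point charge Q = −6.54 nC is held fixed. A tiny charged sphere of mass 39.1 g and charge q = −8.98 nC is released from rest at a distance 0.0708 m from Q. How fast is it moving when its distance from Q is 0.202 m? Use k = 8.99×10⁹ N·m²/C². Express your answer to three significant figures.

Only the electrostatic force acts, so mechanical energy is conserved: ½mv² = U₁ − U₂ = kQq(1/r₁ − 1/r₂).
U₁ − U₂ = (8.99×10⁹ N·m²/C²)(-6.54×10⁻⁹ C)(-8.98×10⁻⁹ C)(1/0.0708 − 1/0.202) = 4.84×10⁻⁶ J.
v = √(2·4.84×10⁻⁶/0.0391) = 0.0157 m/s.

0.0157 m/s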